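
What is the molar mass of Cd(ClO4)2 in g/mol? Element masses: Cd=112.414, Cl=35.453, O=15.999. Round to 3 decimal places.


M = sum(count * atomic_mass) over atoms.
M = 1*112.414 + 2*35.453 + 8*15.999
M = 112.414 + 70.906 + 127.992
M = 311.312 g/mol, rounded to 3 dp:

311.312 g/mol


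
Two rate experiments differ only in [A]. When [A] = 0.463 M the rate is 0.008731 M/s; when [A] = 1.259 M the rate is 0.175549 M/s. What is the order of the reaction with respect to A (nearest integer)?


Rate is proportional to [A]^n, so rate2/rate1 = ([A]2/[A]1)^n. Take logs to solve for n.
rate2/rate1 = 0.175549 / 0.008731 = 20.1064
[A]2/[A]1 = 1.259 / 0.463 = 2.7192
n = ln(20.1064) / ln(2.7192) = 3.0
Nearest integer order:

3


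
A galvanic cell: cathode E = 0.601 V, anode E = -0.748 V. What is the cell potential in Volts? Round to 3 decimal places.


Standard cell potential: E_cell = E_cathode - E_anode.
E_cell = 0.601 - (-0.748)
E_cell = 1.349 V, rounded to 3 dp:

1.349 V


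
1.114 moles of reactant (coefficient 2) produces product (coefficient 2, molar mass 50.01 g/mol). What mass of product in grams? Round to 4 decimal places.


Use the coefficient ratio to convert reactant moles to product moles, then multiply by the product's molar mass.
moles_P = moles_R * (coeff_P / coeff_R) = 1.114 * (2/2) = 1.114
mass_P = moles_P * M_P = 1.114 * 50.01
mass_P = 55.71114 g, rounded to 4 dp:

55.7111 g


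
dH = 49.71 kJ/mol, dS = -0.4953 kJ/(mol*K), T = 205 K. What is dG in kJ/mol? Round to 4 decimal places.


Gibbs: dG = dH - T*dS (consistent units, dS already in kJ/(mol*K)).
T*dS = 205 * -0.4953 = -101.5365
dG = 49.71 - (-101.5365)
dG = 151.2465 kJ/mol, rounded to 4 dp:

151.2465 kJ/mol


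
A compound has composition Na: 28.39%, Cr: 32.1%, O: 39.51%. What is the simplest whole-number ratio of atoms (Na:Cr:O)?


Assume 100 g of compound, divide each mass% by atomic mass to get moles, then normalize by the smallest to get a raw atom ratio.
Moles per 100 g: Na: 28.39/22.99 = 1.2349, Cr: 32.1/51.996 = 0.6174, O: 39.51/15.999 = 2.4695
Raw ratio (divide by min = 0.6174): Na: 2.0, Cr: 1.0, O: 4.0
Multiply by 1 to clear fractions: Na: 2.0 ~= 2, Cr: 1.0 ~= 1, O: 4.0 ~= 4
Reduce by GCD to get the simplest whole-number ratio:

2:1:4


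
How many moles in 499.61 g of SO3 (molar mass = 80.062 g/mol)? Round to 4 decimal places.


n = mass / M
n = 499.61 / 80.062
n = 6.24028878 mol, rounded to 4 dp:

6.2403 mol


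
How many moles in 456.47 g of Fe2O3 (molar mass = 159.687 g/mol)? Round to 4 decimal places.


n = mass / M
n = 456.47 / 159.687
n = 2.8585295 mol, rounded to 4 dp:

2.8585 mol


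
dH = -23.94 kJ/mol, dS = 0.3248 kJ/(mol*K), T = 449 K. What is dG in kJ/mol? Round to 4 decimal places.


Gibbs: dG = dH - T*dS (consistent units, dS already in kJ/(mol*K)).
T*dS = 449 * 0.3248 = 145.8352
dG = -23.94 - (145.8352)
dG = -169.7752 kJ/mol, rounded to 4 dp:

-169.7752 kJ/mol


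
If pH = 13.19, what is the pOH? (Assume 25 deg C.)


At 25 deg C, pH + pOH = 14.
pOH = 14 - pH = 14 - 13.19
pOH = 0.81:

0.81


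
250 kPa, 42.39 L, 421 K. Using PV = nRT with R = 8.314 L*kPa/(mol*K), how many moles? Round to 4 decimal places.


PV = nRT, solve for n = PV / (RT).
PV = 250 * 42.39 = 10597.5
RT = 8.314 * 421 = 3500.194
n = 10597.5 / 3500.194
n = 3.02768932 mol, rounded to 4 dp:

3.0277 mol


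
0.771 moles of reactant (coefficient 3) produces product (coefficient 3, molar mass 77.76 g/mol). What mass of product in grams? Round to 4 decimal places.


Use the coefficient ratio to convert reactant moles to product moles, then multiply by the product's molar mass.
moles_P = moles_R * (coeff_P / coeff_R) = 0.771 * (3/3) = 0.771
mass_P = moles_P * M_P = 0.771 * 77.76
mass_P = 59.95296 g, rounded to 4 dp:

59.9530 g


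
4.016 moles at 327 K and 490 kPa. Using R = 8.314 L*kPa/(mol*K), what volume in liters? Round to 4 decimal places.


PV = nRT, solve for V = nRT / P.
nRT = 4.016 * 8.314 * 327 = 10918.2108
V = 10918.2108 / 490
V = 22.28206286 L, rounded to 4 dp:

22.2821 L


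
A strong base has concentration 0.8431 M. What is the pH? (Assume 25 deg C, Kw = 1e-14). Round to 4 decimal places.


A strong base dissociates completely, so [OH-] equals the given concentration.
pOH = -log10([OH-]) = -log10(0.8431) = 0.074121
pH = 14 - pOH = 14 - 0.074121
pH = 13.925879, rounded to 4 dp:

13.9259


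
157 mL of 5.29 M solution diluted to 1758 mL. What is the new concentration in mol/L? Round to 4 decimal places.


Dilution: M1*V1 = M2*V2, solve for M2.
M2 = M1*V1 / V2
M2 = 5.29 * 157 / 1758
M2 = 830.53 / 1758
M2 = 0.4724289 mol/L, rounded to 4 dp:

0.4724 mol/L


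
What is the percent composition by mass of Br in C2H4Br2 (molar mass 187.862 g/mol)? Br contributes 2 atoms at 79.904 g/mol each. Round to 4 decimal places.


pct = 100 * (n_elem * M_elem) / M_total
mass_contribution = 2 * 79.904 = 159.808 g/mol
pct = 100 * 159.808 / 187.862
pct = 85.0666979 %, rounded to 4 dp:

85.0667 %


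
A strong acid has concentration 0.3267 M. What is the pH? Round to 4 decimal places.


A strong acid dissociates completely, so [H+] equals the given concentration.
pH = -log10([H+]) = -log10(0.3267)
pH = 0.48585087, rounded to 4 dp:

0.4859


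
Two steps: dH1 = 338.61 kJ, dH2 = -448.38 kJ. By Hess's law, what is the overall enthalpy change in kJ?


Hess's law: enthalpy is a state function, so add the step enthalpies.
dH_total = dH1 + dH2 = 338.61 + (-448.38)
dH_total = -109.77 kJ:

-109.77 kJ


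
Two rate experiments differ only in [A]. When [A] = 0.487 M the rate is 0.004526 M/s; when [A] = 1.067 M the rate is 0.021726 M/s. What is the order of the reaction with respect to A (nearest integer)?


Rate is proportional to [A]^n, so rate2/rate1 = ([A]2/[A]1)^n. Take logs to solve for n.
rate2/rate1 = 0.021726 / 0.004526 = 4.8003
[A]2/[A]1 = 1.067 / 0.487 = 2.191
n = ln(4.8003) / ln(2.191) = 2.0
Nearest integer order:

2


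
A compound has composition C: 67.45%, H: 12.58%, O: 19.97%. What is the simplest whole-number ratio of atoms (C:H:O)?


Assume 100 g of compound, divide each mass% by atomic mass to get moles, then normalize by the smallest to get a raw atom ratio.
Moles per 100 g: C: 67.45/12.011 = 5.6157, H: 12.58/1.008 = 12.4802, O: 19.97/15.999 = 1.2482
Raw ratio (divide by min = 1.2482): C: 4.499, H: 9.999, O: 1.0
Multiply by 2 to clear fractions: C: 8.998 ~= 9, H: 19.997 ~= 20, O: 2.0 ~= 2
Reduce by GCD to get the simplest whole-number ratio:

9:20:2


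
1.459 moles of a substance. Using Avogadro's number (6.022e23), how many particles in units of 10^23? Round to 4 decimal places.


N = n * NA, then divide by 1e23 for the requested units.
N / 1e23 = n * 6.022
N / 1e23 = 1.459 * 6.022
N / 1e23 = 8.786098, rounded to 4 dp:

8.7861


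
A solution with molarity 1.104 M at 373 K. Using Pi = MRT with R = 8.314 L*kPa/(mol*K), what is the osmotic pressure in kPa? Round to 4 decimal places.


Osmotic pressure (van't Hoff): Pi = M*R*T.
RT = 8.314 * 373 = 3101.122
Pi = 1.104 * 3101.122
Pi = 3423.638688 kPa, rounded to 4 dp:

3423.6387 kPa


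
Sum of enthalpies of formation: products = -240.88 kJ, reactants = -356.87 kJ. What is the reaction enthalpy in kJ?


dH_rxn = sum(dH_f products) - sum(dH_f reactants)
dH_rxn = -240.88 - (-356.87)
dH_rxn = 115.99 kJ:

115.99 kJ


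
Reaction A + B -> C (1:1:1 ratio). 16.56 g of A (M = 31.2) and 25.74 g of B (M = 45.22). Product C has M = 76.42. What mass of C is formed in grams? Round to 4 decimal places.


Find moles of each reactant; the smaller value is the limiting reagent in a 1:1:1 reaction, so moles_C equals moles of the limiter.
n_A = mass_A / M_A = 16.56 / 31.2 = 0.530769 mol
n_B = mass_B / M_B = 25.74 / 45.22 = 0.569217 mol
Limiting reagent: A (smaller), n_limiting = 0.530769 mol
mass_C = n_limiting * M_C = 0.530769 * 76.42
mass_C = 40.56136698 g, rounded to 4 dp:

40.5614 g


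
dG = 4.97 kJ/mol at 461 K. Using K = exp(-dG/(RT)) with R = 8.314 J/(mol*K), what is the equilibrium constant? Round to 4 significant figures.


dG is in kJ/mol; multiply by 1000 to match R in J/(mol*K).
RT = 8.314 * 461 = 3832.754 J/mol
exponent = -dG*1000 / (RT) = -(4.97*1000) / 3832.754 = -1.29671771
K = exp(-1.29671771)
K = 0.27342779, rounded to 4 significant figures:

0.2734


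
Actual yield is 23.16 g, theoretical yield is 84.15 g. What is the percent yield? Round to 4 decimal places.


% yield = 100 * actual / theoretical
% yield = 100 * 23.16 / 84.15
% yield = 27.52228164 %, rounded to 4 dp:

27.5223 %


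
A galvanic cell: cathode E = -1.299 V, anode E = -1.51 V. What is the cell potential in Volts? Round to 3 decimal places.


Standard cell potential: E_cell = E_cathode - E_anode.
E_cell = -1.299 - (-1.51)
E_cell = 0.211 V, rounded to 3 dp:

0.211 V


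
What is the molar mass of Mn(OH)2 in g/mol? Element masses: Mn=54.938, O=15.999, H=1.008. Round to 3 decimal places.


M = sum(count * atomic_mass) over atoms.
M = 1*54.938 + 2*15.999 + 2*1.008
M = 54.938 + 31.998 + 2.016
M = 88.952 g/mol, rounded to 3 dp:

88.952 g/mol


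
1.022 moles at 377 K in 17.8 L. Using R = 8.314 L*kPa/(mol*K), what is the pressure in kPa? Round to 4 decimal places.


PV = nRT, solve for P = nRT / V.
nRT = 1.022 * 8.314 * 377 = 3203.3343
P = 3203.3343 / 17.8
P = 179.96260112 kPa, rounded to 4 dp:

179.9626 kPa


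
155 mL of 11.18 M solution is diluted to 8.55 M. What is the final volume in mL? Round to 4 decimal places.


Dilution: M1*V1 = M2*V2, solve for V2.
V2 = M1*V1 / M2
V2 = 11.18 * 155 / 8.55
V2 = 1732.9 / 8.55
V2 = 202.67836257 mL, rounded to 4 dp:

202.6784 mL


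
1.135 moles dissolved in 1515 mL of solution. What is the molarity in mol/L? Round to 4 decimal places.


Convert volume to liters: V_L = V_mL / 1000.
V_L = 1515 / 1000 = 1.515 L
M = n / V_L = 1.135 / 1.515
M = 0.74917492 mol/L, rounded to 4 dp:

0.7492 mol/L


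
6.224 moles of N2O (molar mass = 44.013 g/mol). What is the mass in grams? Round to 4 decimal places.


mass = n * M
mass = 6.224 * 44.013
mass = 273.936912 g, rounded to 4 dp:

273.9369 g


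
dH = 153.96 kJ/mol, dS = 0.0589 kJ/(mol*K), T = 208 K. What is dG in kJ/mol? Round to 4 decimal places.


Gibbs: dG = dH - T*dS (consistent units, dS already in kJ/(mol*K)).
T*dS = 208 * 0.0589 = 12.2512
dG = 153.96 - (12.2512)
dG = 141.7088 kJ/mol, rounded to 4 dp:

141.7088 kJ/mol


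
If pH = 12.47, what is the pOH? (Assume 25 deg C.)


At 25 deg C, pH + pOH = 14.
pOH = 14 - pH = 14 - 12.47
pOH = 1.53:

1.53


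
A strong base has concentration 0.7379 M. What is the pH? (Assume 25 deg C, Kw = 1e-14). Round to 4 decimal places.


A strong base dissociates completely, so [OH-] equals the given concentration.
pOH = -log10([OH-]) = -log10(0.7379) = 0.132002
pH = 14 - pOH = 14 - 0.132002
pH = 13.867998, rounded to 4 dp:

13.8680


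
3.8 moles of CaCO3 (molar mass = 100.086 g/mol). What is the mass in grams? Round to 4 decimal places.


mass = n * M
mass = 3.8 * 100.086
mass = 380.3268 g, rounded to 4 dp:

380.3268 g


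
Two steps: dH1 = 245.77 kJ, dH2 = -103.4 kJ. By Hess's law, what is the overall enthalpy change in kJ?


Hess's law: enthalpy is a state function, so add the step enthalpies.
dH_total = dH1 + dH2 = 245.77 + (-103.4)
dH_total = 142.37 kJ:

142.37 kJ


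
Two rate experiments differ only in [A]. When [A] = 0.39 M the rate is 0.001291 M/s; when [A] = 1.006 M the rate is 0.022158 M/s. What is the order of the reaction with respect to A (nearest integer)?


Rate is proportional to [A]^n, so rate2/rate1 = ([A]2/[A]1)^n. Take logs to solve for n.
rate2/rate1 = 0.022158 / 0.001291 = 17.1634
[A]2/[A]1 = 1.006 / 0.39 = 2.5795
n = ln(17.1634) / ln(2.5795) = 3.0
Nearest integer order:

3


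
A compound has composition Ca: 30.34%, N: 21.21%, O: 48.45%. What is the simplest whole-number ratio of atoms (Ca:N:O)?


Assume 100 g of compound, divide each mass% by atomic mass to get moles, then normalize by the smallest to get a raw atom ratio.
Moles per 100 g: Ca: 30.34/40.078 = 0.757, N: 21.21/14.007 = 1.5142, O: 48.45/15.999 = 3.0283
Raw ratio (divide by min = 0.757): Ca: 1.0, N: 2.0, O: 4.0
Multiply by 1 to clear fractions: Ca: 1.0 ~= 1, N: 2.0 ~= 2, O: 4.0 ~= 4
Reduce by GCD to get the simplest whole-number ratio:

1:2:4


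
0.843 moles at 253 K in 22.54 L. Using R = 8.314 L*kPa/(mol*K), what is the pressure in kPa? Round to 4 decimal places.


PV = nRT, solve for P = nRT / V.
nRT = 0.843 * 8.314 * 253 = 1773.2016
P = 1773.2016 / 22.54
P = 78.66910382 kPa, rounded to 4 dp:

78.6691 kPa


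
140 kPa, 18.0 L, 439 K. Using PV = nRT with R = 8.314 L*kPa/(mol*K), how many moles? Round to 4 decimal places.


PV = nRT, solve for n = PV / (RT).
PV = 140 * 18.0 = 2520.0
RT = 8.314 * 439 = 3649.846
n = 2520.0 / 3649.846
n = 0.69044009 mol, rounded to 4 dp:

0.6904 mol


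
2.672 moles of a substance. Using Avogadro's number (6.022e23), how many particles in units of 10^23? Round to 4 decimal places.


N = n * NA, then divide by 1e23 for the requested units.
N / 1e23 = n * 6.022
N / 1e23 = 2.672 * 6.022
N / 1e23 = 16.090784, rounded to 4 dp:

16.0908


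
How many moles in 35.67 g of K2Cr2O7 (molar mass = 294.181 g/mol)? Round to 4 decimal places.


n = mass / M
n = 35.67 / 294.181
n = 0.12125188 mol, rounded to 4 dp:

0.1213 mol


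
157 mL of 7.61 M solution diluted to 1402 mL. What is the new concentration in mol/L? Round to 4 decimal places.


Dilution: M1*V1 = M2*V2, solve for M2.
M2 = M1*V1 / V2
M2 = 7.61 * 157 / 1402
M2 = 1194.77 / 1402
M2 = 0.85218973 mol/L, rounded to 4 dp:

0.8522 mol/L


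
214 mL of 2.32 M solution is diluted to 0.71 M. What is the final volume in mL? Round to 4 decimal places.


Dilution: M1*V1 = M2*V2, solve for V2.
V2 = M1*V1 / M2
V2 = 2.32 * 214 / 0.71
V2 = 496.48 / 0.71
V2 = 699.26760563 mL, rounded to 4 dp:

699.2676 mL


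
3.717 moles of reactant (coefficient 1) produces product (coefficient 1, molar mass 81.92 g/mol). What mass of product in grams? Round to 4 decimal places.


Use the coefficient ratio to convert reactant moles to product moles, then multiply by the product's molar mass.
moles_P = moles_R * (coeff_P / coeff_R) = 3.717 * (1/1) = 3.717
mass_P = moles_P * M_P = 3.717 * 81.92
mass_P = 304.49664 g, rounded to 4 dp:

304.4966 g


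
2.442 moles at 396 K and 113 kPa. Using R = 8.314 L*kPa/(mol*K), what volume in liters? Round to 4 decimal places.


PV = nRT, solve for V = nRT / P.
nRT = 2.442 * 8.314 * 396 = 8039.904
V = 8039.904 / 113
V = 71.14959292 L, rounded to 4 dp:

71.1496 L


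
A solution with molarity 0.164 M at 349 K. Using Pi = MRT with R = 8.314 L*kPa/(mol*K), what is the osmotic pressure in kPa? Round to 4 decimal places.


Osmotic pressure (van't Hoff): Pi = M*R*T.
RT = 8.314 * 349 = 2901.586
Pi = 0.164 * 2901.586
Pi = 475.860104 kPa, rounded to 4 dp:

475.8601 kPa


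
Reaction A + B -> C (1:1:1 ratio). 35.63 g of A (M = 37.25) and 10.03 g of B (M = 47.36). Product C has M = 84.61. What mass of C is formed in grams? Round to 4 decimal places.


Find moles of each reactant; the smaller value is the limiting reagent in a 1:1:1 reaction, so moles_C equals moles of the limiter.
n_A = mass_A / M_A = 35.63 / 37.25 = 0.95651 mol
n_B = mass_B / M_B = 10.03 / 47.36 = 0.211782 mol
Limiting reagent: B (smaller), n_limiting = 0.211782 mol
mass_C = n_limiting * M_C = 0.211782 * 84.61
mass_C = 17.91887502 g, rounded to 4 dp:

17.9189 g


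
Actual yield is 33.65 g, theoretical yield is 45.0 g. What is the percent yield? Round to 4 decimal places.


% yield = 100 * actual / theoretical
% yield = 100 * 33.65 / 45.0
% yield = 74.77777778 %, rounded to 4 dp:

74.7778 %


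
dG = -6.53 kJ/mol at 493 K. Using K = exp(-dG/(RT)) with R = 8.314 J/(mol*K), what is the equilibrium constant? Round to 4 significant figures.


dG is in kJ/mol; multiply by 1000 to match R in J/(mol*K).
RT = 8.314 * 493 = 4098.802 J/mol
exponent = -dG*1000 / (RT) = -(-6.53*1000) / 4098.802 = 1.59314844
K = exp(1.59314844)
K = 4.9192124, rounded to 4 significant figures:

4.919


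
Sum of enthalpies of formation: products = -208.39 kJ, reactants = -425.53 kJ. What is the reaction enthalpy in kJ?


dH_rxn = sum(dH_f products) - sum(dH_f reactants)
dH_rxn = -208.39 - (-425.53)
dH_rxn = 217.14 kJ:

217.14 kJ


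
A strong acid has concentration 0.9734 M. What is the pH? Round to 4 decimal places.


A strong acid dissociates completely, so [H+] equals the given concentration.
pH = -log10([H+]) = -log10(0.9734)
pH = 0.01170866, rounded to 4 dp:

0.0117


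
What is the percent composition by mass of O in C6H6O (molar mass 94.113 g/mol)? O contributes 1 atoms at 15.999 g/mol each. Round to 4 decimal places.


pct = 100 * (n_elem * M_elem) / M_total
mass_contribution = 1 * 15.999 = 15.999 g/mol
pct = 100 * 15.999 / 94.113
pct = 16.99977686 %, rounded to 4 dp:

16.9998 %


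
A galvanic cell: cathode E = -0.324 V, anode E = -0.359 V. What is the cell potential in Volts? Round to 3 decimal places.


Standard cell potential: E_cell = E_cathode - E_anode.
E_cell = -0.324 - (-0.359)
E_cell = 0.035 V, rounded to 3 dp:

0.035 V


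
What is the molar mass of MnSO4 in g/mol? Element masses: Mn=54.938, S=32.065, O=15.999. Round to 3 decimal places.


M = sum(count * atomic_mass) over atoms.
M = 1*54.938 + 1*32.065 + 4*15.999
M = 54.938 + 32.065 + 63.996
M = 150.999 g/mol, rounded to 3 dp:

150.999 g/mol


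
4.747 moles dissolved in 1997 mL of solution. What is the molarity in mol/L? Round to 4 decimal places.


Convert volume to liters: V_L = V_mL / 1000.
V_L = 1997 / 1000 = 1.997 L
M = n / V_L = 4.747 / 1.997
M = 2.3770656 mol/L, rounded to 4 dp:

2.3771 mol/L


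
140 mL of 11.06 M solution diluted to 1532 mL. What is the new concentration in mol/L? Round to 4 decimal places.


Dilution: M1*V1 = M2*V2, solve for M2.
M2 = M1*V1 / V2
M2 = 11.06 * 140 / 1532
M2 = 1548.4 / 1532
M2 = 1.01070496 mol/L, rounded to 4 dp:

1.0107 mol/L


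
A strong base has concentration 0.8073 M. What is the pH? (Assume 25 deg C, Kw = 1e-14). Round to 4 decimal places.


A strong base dissociates completely, so [OH-] equals the given concentration.
pOH = -log10([OH-]) = -log10(0.8073) = 0.092965
pH = 14 - pOH = 14 - 0.092965
pH = 13.907035, rounded to 4 dp:

13.9070


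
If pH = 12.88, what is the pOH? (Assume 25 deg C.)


At 25 deg C, pH + pOH = 14.
pOH = 14 - pH = 14 - 12.88
pOH = 1.12:

1.12


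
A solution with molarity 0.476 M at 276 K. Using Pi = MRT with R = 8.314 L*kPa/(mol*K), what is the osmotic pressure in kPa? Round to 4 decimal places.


Osmotic pressure (van't Hoff): Pi = M*R*T.
RT = 8.314 * 276 = 2294.664
Pi = 0.476 * 2294.664
Pi = 1092.260064 kPa, rounded to 4 dp:

1092.2601 kPa


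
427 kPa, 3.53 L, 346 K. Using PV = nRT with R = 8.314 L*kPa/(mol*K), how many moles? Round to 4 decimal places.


PV = nRT, solve for n = PV / (RT).
PV = 427 * 3.53 = 1507.31
RT = 8.314 * 346 = 2876.644
n = 1507.31 / 2876.644
n = 0.52398211 mol, rounded to 4 dp:

0.5240 mol


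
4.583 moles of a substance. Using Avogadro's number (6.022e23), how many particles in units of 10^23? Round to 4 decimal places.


N = n * NA, then divide by 1e23 for the requested units.
N / 1e23 = n * 6.022
N / 1e23 = 4.583 * 6.022
N / 1e23 = 27.598826, rounded to 4 dp:

27.5988


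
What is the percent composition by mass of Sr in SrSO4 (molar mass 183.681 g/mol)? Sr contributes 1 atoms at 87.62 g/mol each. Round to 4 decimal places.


pct = 100 * (n_elem * M_elem) / M_total
mass_contribution = 1 * 87.62 = 87.62 g/mol
pct = 100 * 87.62 / 183.681
pct = 47.70226643 %, rounded to 4 dp:

47.7023 %


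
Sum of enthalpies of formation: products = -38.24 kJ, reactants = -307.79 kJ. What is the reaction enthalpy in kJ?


dH_rxn = sum(dH_f products) - sum(dH_f reactants)
dH_rxn = -38.24 - (-307.79)
dH_rxn = 269.55 kJ:

269.55 kJ


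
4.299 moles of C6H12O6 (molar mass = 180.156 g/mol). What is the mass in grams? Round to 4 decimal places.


mass = n * M
mass = 4.299 * 180.156
mass = 774.490644 g, rounded to 4 dp:

774.4906 g


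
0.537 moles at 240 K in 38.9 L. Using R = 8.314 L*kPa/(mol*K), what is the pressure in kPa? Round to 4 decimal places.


PV = nRT, solve for P = nRT / V.
nRT = 0.537 * 8.314 * 240 = 1071.5083
P = 1071.5083 / 38.9
P = 27.54520051 kPa, rounded to 4 dp:

27.5452 kPa


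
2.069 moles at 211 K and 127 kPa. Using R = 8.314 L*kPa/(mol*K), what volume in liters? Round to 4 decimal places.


PV = nRT, solve for V = nRT / P.
nRT = 2.069 * 8.314 * 211 = 3629.5515
V = 3629.5515 / 127
V = 28.57914567 L, rounded to 4 dp:

28.5791 L


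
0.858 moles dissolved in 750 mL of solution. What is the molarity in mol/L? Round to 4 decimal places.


Convert volume to liters: V_L = V_mL / 1000.
V_L = 750 / 1000 = 0.75 L
M = n / V_L = 0.858 / 0.75
M = 1.144 mol/L, rounded to 4 dp:

1.1440 mol/L


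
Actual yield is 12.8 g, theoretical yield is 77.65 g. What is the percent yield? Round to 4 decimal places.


% yield = 100 * actual / theoretical
% yield = 100 * 12.8 / 77.65
% yield = 16.48422408 %, rounded to 4 dp:

16.4842 %


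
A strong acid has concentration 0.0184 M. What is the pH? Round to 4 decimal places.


A strong acid dissociates completely, so [H+] equals the given concentration.
pH = -log10([H+]) = -log10(0.0184)
pH = 1.73518218, rounded to 4 dp:

1.7352


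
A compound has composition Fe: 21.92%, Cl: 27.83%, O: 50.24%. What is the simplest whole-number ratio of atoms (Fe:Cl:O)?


Assume 100 g of compound, divide each mass% by atomic mass to get moles, then normalize by the smallest to get a raw atom ratio.
Moles per 100 g: Fe: 21.92/55.845 = 0.3925, Cl: 27.83/35.453 = 0.785, O: 50.24/15.999 = 3.1402
Raw ratio (divide by min = 0.3925): Fe: 1.0, Cl: 2.0, O: 8.0
Multiply by 1 to clear fractions: Fe: 1.0 ~= 1, Cl: 2.0 ~= 2, O: 8.0 ~= 8
Reduce by GCD to get the simplest whole-number ratio:

1:2:8


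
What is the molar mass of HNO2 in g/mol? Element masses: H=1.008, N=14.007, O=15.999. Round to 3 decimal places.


M = sum(count * atomic_mass) over atoms.
M = 1*1.008 + 1*14.007 + 2*15.999
M = 1.008 + 14.007 + 31.998
M = 47.013 g/mol, rounded to 3 dp:

47.013 g/mol


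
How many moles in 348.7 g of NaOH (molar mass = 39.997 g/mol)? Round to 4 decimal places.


n = mass / M
n = 348.7 / 39.997
n = 8.71815386 mol, rounded to 4 dp:

8.7182 mol


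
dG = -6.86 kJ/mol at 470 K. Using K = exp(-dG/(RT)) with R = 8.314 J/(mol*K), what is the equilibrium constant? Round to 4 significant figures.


dG is in kJ/mol; multiply by 1000 to match R in J/(mol*K).
RT = 8.314 * 470 = 3907.58 J/mol
exponent = -dG*1000 / (RT) = -(-6.86*1000) / 3907.58 = 1.75556227
K = exp(1.75556227)
K = 5.7867005, rounded to 4 significant figures:

5.787


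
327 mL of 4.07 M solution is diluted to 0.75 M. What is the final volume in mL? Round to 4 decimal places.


Dilution: M1*V1 = M2*V2, solve for V2.
V2 = M1*V1 / M2
V2 = 4.07 * 327 / 0.75
V2 = 1330.89 / 0.75
V2 = 1774.52 mL, rounded to 4 dp:

1774.5200 mL


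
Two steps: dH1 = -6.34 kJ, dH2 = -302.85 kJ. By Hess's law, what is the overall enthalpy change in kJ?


Hess's law: enthalpy is a state function, so add the step enthalpies.
dH_total = dH1 + dH2 = -6.34 + (-302.85)
dH_total = -309.19 kJ:

-309.19 kJ


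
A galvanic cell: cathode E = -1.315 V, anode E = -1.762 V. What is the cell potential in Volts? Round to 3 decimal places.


Standard cell potential: E_cell = E_cathode - E_anode.
E_cell = -1.315 - (-1.762)
E_cell = 0.447 V, rounded to 3 dp:

0.447 V


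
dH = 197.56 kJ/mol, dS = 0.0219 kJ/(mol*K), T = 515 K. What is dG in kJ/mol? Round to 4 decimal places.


Gibbs: dG = dH - T*dS (consistent units, dS already in kJ/(mol*K)).
T*dS = 515 * 0.0219 = 11.2785
dG = 197.56 - (11.2785)
dG = 186.2815 kJ/mol, rounded to 4 dp:

186.2815 kJ/mol


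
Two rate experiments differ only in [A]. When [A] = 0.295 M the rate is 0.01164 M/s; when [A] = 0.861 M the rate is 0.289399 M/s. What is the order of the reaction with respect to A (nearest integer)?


Rate is proportional to [A]^n, so rate2/rate1 = ([A]2/[A]1)^n. Take logs to solve for n.
rate2/rate1 = 0.289399 / 0.01164 = 24.8625
[A]2/[A]1 = 0.861 / 0.295 = 2.9186
n = ln(24.8625) / ln(2.9186) = 3.0
Nearest integer order:

3


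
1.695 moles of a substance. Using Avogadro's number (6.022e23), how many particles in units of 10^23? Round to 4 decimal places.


N = n * NA, then divide by 1e23 for the requested units.
N / 1e23 = n * 6.022
N / 1e23 = 1.695 * 6.022
N / 1e23 = 10.20729, rounded to 4 dp:

10.2073


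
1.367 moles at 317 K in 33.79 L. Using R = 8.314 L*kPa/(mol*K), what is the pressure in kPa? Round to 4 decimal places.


PV = nRT, solve for P = nRT / V.
nRT = 1.367 * 8.314 * 317 = 3602.7804
P = 3602.7804 / 33.79
P = 106.62268127 kPa, rounded to 4 dp:

106.6227 kPa


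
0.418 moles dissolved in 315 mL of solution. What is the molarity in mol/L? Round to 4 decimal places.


Convert volume to liters: V_L = V_mL / 1000.
V_L = 315 / 1000 = 0.315 L
M = n / V_L = 0.418 / 0.315
M = 1.32698413 mol/L, rounded to 4 dp:

1.3270 mol/L


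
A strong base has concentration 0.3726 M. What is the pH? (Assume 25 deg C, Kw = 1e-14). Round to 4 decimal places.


A strong base dissociates completely, so [OH-] equals the given concentration.
pOH = -log10([OH-]) = -log10(0.3726) = 0.428757
pH = 14 - pOH = 14 - 0.428757
pH = 13.571243, rounded to 4 dp:

13.5712


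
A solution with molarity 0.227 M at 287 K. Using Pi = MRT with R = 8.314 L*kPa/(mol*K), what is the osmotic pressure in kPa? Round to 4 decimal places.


Osmotic pressure (van't Hoff): Pi = M*R*T.
RT = 8.314 * 287 = 2386.118
Pi = 0.227 * 2386.118
Pi = 541.648786 kPa, rounded to 4 dp:

541.6488 kPa


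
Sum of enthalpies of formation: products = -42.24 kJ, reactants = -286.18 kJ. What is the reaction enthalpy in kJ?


dH_rxn = sum(dH_f products) - sum(dH_f reactants)
dH_rxn = -42.24 - (-286.18)
dH_rxn = 243.94 kJ:

243.94 kJ


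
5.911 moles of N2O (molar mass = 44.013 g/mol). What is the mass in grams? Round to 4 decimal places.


mass = n * M
mass = 5.911 * 44.013
mass = 260.160843 g, rounded to 4 dp:

260.1608 g


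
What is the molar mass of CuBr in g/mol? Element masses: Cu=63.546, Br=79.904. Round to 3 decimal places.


M = sum(count * atomic_mass) over atoms.
M = 1*63.546 + 1*79.904
M = 63.546 + 79.904
M = 143.45 g/mol, rounded to 3 dp:

143.450 g/mol


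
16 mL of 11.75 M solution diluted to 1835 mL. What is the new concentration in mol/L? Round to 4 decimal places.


Dilution: M1*V1 = M2*V2, solve for M2.
M2 = M1*V1 / V2
M2 = 11.75 * 16 / 1835
M2 = 188.0 / 1835
M2 = 0.10245232 mol/L, rounded to 4 dp:

0.1025 mol/L


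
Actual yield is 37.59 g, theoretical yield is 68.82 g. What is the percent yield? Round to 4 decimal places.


% yield = 100 * actual / theoretical
% yield = 100 * 37.59 / 68.82
% yield = 54.62074978 %, rounded to 4 dp:

54.6207 %


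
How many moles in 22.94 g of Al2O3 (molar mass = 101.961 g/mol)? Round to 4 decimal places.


n = mass / M
n = 22.94 / 101.961
n = 0.22498799 mol, rounded to 4 dp:

0.2250 mol


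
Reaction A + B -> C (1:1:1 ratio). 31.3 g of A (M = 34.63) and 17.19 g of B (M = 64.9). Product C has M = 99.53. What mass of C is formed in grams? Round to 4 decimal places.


Find moles of each reactant; the smaller value is the limiting reagent in a 1:1:1 reaction, so moles_C equals moles of the limiter.
n_A = mass_A / M_A = 31.3 / 34.63 = 0.903841 mol
n_B = mass_B / M_B = 17.19 / 64.9 = 0.264869 mol
Limiting reagent: B (smaller), n_limiting = 0.264869 mol
mass_C = n_limiting * M_C = 0.264869 * 99.53
mass_C = 26.36241157 g, rounded to 4 dp:

26.3624 g


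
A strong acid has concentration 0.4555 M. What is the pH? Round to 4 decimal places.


A strong acid dissociates completely, so [H+] equals the given concentration.
pH = -log10([H+]) = -log10(0.4555)
pH = 0.34151162, rounded to 4 dp:

0.3415


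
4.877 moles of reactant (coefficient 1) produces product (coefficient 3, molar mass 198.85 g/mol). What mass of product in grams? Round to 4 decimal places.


Use the coefficient ratio to convert reactant moles to product moles, then multiply by the product's molar mass.
moles_P = moles_R * (coeff_P / coeff_R) = 4.877 * (3/1) = 14.631
mass_P = moles_P * M_P = 14.631 * 198.85
mass_P = 2909.37435 g, rounded to 4 dp:

2909.3744 g


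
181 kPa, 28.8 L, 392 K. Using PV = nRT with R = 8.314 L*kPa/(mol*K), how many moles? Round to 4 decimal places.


PV = nRT, solve for n = PV / (RT).
PV = 181 * 28.8 = 5212.8
RT = 8.314 * 392 = 3259.088
n = 5212.8 / 3259.088
n = 1.59946586 mol, rounded to 4 dp:

1.5995 mol


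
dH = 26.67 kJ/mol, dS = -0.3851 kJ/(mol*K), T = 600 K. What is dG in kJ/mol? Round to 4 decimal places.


Gibbs: dG = dH - T*dS (consistent units, dS already in kJ/(mol*K)).
T*dS = 600 * -0.3851 = -231.06
dG = 26.67 - (-231.06)
dG = 257.73 kJ/mol, rounded to 4 dp:

257.7300 kJ/mol


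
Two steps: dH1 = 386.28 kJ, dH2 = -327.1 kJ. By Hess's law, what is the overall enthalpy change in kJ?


Hess's law: enthalpy is a state function, so add the step enthalpies.
dH_total = dH1 + dH2 = 386.28 + (-327.1)
dH_total = 59.18 kJ:

59.18 kJ


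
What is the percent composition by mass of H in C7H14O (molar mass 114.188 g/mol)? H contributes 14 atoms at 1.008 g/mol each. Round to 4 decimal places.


pct = 100 * (n_elem * M_elem) / M_total
mass_contribution = 14 * 1.008 = 14.112 g/mol
pct = 100 * 14.112 / 114.188
pct = 12.35856657 %, rounded to 4 dp:

12.3586 %


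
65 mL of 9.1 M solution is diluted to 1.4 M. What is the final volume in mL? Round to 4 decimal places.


Dilution: M1*V1 = M2*V2, solve for V2.
V2 = M1*V1 / M2
V2 = 9.1 * 65 / 1.4
V2 = 591.5 / 1.4
V2 = 422.5 mL, rounded to 4 dp:

422.5000 mL


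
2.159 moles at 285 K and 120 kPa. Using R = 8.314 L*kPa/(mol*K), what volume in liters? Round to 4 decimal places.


PV = nRT, solve for V = nRT / P.
nRT = 2.159 * 8.314 * 285 = 5115.7289
V = 5115.7289 / 120
V = 42.63107417 L, rounded to 4 dp:

42.6311 L


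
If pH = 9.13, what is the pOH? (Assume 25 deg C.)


At 25 deg C, pH + pOH = 14.
pOH = 14 - pH = 14 - 9.13
pOH = 4.87:

4.87


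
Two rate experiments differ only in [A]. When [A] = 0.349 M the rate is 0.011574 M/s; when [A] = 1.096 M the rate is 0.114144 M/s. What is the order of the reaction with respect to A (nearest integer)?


Rate is proportional to [A]^n, so rate2/rate1 = ([A]2/[A]1)^n. Take logs to solve for n.
rate2/rate1 = 0.114144 / 0.011574 = 9.8621
[A]2/[A]1 = 1.096 / 0.349 = 3.1404
n = ln(9.8621) / ln(3.1404) = 2.0
Nearest integer order:

2


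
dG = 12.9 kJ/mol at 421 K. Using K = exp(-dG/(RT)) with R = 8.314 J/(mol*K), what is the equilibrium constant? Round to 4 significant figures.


dG is in kJ/mol; multiply by 1000 to match R in J/(mol*K).
RT = 8.314 * 421 = 3500.194 J/mol
exponent = -dG*1000 / (RT) = -(12.9*1000) / 3500.194 = -3.68551
K = exp(-3.68551)
K = 0.025084378, rounded to 4 significant figures:

0.02508


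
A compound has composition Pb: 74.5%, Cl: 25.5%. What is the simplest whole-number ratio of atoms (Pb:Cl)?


Assume 100 g of compound, divide each mass% by atomic mass to get moles, then normalize by the smallest to get a raw atom ratio.
Moles per 100 g: Pb: 74.5/207.2 = 0.3596, Cl: 25.5/35.453 = 0.7193
Raw ratio (divide by min = 0.3596): Pb: 1.0, Cl: 2.0
Multiply by 1 to clear fractions: Pb: 1.0 ~= 1, Cl: 2.0 ~= 2
Reduce by GCD to get the simplest whole-number ratio:

1:2


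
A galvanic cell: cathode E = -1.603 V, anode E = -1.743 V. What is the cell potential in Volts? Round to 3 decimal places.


Standard cell potential: E_cell = E_cathode - E_anode.
E_cell = -1.603 - (-1.743)
E_cell = 0.14 V, rounded to 3 dp:

0.140 V


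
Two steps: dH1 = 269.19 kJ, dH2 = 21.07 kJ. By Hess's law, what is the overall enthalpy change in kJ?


Hess's law: enthalpy is a state function, so add the step enthalpies.
dH_total = dH1 + dH2 = 269.19 + (21.07)
dH_total = 290.26 kJ:

290.26 kJ


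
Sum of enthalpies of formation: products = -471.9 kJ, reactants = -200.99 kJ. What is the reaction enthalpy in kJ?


dH_rxn = sum(dH_f products) - sum(dH_f reactants)
dH_rxn = -471.9 - (-200.99)
dH_rxn = -270.91 kJ:

-270.91 kJ


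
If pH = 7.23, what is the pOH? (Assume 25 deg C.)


At 25 deg C, pH + pOH = 14.
pOH = 14 - pH = 14 - 7.23
pOH = 6.77:

6.77


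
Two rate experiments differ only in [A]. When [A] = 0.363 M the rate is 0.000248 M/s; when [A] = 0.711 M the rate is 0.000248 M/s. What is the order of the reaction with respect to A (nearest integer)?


Rate is proportional to [A]^n, so rate2/rate1 = ([A]2/[A]1)^n. Take logs to solve for n.
rate2/rate1 = 0.000248 / 0.000248 = 1.0
[A]2/[A]1 = 0.711 / 0.363 = 1.9587
n = ln(1.0) / ln(1.9587) = 0.0
Nearest integer order:

0


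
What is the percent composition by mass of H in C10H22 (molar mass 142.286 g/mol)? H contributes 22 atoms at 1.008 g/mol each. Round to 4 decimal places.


pct = 100 * (n_elem * M_elem) / M_total
mass_contribution = 22 * 1.008 = 22.176 g/mol
pct = 100 * 22.176 / 142.286
pct = 15.58551087 %, rounded to 4 dp:

15.5855 %


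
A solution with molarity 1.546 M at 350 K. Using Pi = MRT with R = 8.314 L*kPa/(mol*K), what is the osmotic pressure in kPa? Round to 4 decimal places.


Osmotic pressure (van't Hoff): Pi = M*R*T.
RT = 8.314 * 350 = 2909.9
Pi = 1.546 * 2909.9
Pi = 4498.7054 kPa, rounded to 4 dp:

4498.7054 kPa


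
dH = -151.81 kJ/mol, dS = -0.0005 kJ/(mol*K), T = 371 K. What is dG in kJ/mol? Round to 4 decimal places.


Gibbs: dG = dH - T*dS (consistent units, dS already in kJ/(mol*K)).
T*dS = 371 * -0.0005 = -0.1855
dG = -151.81 - (-0.1855)
dG = -151.6245 kJ/mol, rounded to 4 dp:

-151.6245 kJ/mol


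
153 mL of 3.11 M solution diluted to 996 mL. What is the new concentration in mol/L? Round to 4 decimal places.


Dilution: M1*V1 = M2*V2, solve for M2.
M2 = M1*V1 / V2
M2 = 3.11 * 153 / 996
M2 = 475.83 / 996
M2 = 0.47774096 mol/L, rounded to 4 dp:

0.4777 mol/L


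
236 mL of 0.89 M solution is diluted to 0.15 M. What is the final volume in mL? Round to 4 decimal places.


Dilution: M1*V1 = M2*V2, solve for V2.
V2 = M1*V1 / M2
V2 = 0.89 * 236 / 0.15
V2 = 210.04 / 0.15
V2 = 1400.26666667 mL, rounded to 4 dp:

1400.2667 mL


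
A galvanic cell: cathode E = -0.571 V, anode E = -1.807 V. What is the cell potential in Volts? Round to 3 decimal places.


Standard cell potential: E_cell = E_cathode - E_anode.
E_cell = -0.571 - (-1.807)
E_cell = 1.236 V, rounded to 3 dp:

1.236 V


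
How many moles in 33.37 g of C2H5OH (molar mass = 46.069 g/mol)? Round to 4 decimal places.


n = mass / M
n = 33.37 / 46.069
n = 0.72434826 mol, rounded to 4 dp:

0.7243 mol


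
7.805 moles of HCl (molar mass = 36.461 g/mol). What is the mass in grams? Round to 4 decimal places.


mass = n * M
mass = 7.805 * 36.461
mass = 284.578105 g, rounded to 4 dp:

284.5781 g


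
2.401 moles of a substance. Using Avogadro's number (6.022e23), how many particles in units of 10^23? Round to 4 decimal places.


N = n * NA, then divide by 1e23 for the requested units.
N / 1e23 = n * 6.022
N / 1e23 = 2.401 * 6.022
N / 1e23 = 14.458822, rounded to 4 dp:

14.4588


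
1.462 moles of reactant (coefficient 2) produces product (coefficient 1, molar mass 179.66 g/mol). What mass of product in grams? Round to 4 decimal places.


Use the coefficient ratio to convert reactant moles to product moles, then multiply by the product's molar mass.
moles_P = moles_R * (coeff_P / coeff_R) = 1.462 * (1/2) = 0.731
mass_P = moles_P * M_P = 0.731 * 179.66
mass_P = 131.33146 g, rounded to 4 dp:

131.3315 g


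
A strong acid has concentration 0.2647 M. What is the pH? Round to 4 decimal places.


A strong acid dissociates completely, so [H+] equals the given concentration.
pH = -log10([H+]) = -log10(0.2647)
pH = 0.57724606, rounded to 4 dp:

0.5772


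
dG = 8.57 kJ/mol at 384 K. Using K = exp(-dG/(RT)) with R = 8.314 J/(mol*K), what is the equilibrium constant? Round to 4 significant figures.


dG is in kJ/mol; multiply by 1000 to match R in J/(mol*K).
RT = 8.314 * 384 = 3192.576 J/mol
exponent = -dG*1000 / (RT) = -(8.57*1000) / 3192.576 = -2.6843527
K = exp(-2.6843527)
K = 0.068265368, rounded to 4 significant figures:

0.06827


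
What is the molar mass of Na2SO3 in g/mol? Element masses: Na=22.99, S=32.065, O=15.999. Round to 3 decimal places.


M = sum(count * atomic_mass) over atoms.
M = 2*22.99 + 1*32.065 + 3*15.999
M = 45.98 + 32.065 + 47.997
M = 126.042 g/mol, rounded to 3 dp:

126.042 g/mol


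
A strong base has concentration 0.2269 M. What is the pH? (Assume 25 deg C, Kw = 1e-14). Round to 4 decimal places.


A strong base dissociates completely, so [OH-] equals the given concentration.
pOH = -log10([OH-]) = -log10(0.2269) = 0.644166
pH = 14 - pOH = 14 - 0.644166
pH = 13.355834, rounded to 4 dp:

13.3558


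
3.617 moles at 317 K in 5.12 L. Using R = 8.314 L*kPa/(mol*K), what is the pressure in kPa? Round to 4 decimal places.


PV = nRT, solve for P = nRT / V.
nRT = 3.617 * 8.314 * 317 = 9532.7409
P = 9532.7409 / 5.12
P = 1861.86345703 kPa, rounded to 4 dp:

1861.8635 kPa


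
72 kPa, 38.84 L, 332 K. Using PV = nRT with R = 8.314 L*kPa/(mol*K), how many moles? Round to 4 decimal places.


PV = nRT, solve for n = PV / (RT).
PV = 72 * 38.84 = 2796.48
RT = 8.314 * 332 = 2760.248
n = 2796.48 / 2760.248
n = 1.01312636 mol, rounded to 4 dp:

1.0131 mol


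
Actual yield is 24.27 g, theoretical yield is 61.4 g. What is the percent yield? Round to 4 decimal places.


% yield = 100 * actual / theoretical
% yield = 100 * 24.27 / 61.4
% yield = 39.5276873 %, rounded to 4 dp:

39.5277 %


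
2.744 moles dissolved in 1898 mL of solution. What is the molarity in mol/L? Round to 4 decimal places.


Convert volume to liters: V_L = V_mL / 1000.
V_L = 1898 / 1000 = 1.898 L
M = n / V_L = 2.744 / 1.898
M = 1.44573235 mol/L, rounded to 4 dp:

1.4457 mol/L


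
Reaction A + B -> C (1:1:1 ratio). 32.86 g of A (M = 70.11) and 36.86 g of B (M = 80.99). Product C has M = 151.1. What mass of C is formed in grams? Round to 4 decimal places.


Find moles of each reactant; the smaller value is the limiting reagent in a 1:1:1 reaction, so moles_C equals moles of the limiter.
n_A = mass_A / M_A = 32.86 / 70.11 = 0.468692 mol
n_B = mass_B / M_B = 36.86 / 80.99 = 0.455118 mol
Limiting reagent: B (smaller), n_limiting = 0.455118 mol
mass_C = n_limiting * M_C = 0.455118 * 151.1
mass_C = 68.7683298 g, rounded to 4 dp:

68.7683 g


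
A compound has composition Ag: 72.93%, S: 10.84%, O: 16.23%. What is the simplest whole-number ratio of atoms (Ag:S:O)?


Assume 100 g of compound, divide each mass% by atomic mass to get moles, then normalize by the smallest to get a raw atom ratio.
Moles per 100 g: Ag: 72.93/107.868 = 0.6761, S: 10.84/32.065 = 0.3381, O: 16.23/15.999 = 1.0144
Raw ratio (divide by min = 0.3381): Ag: 2.0, S: 1.0, O: 3.001
Multiply by 1 to clear fractions: Ag: 2.0 ~= 2, S: 1.0 ~= 1, O: 3.001 ~= 3
Reduce by GCD to get the simplest whole-number ratio:

2:1:3


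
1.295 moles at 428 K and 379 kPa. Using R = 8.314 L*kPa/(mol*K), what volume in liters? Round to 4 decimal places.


PV = nRT, solve for V = nRT / P.
nRT = 1.295 * 8.314 * 428 = 4608.1176
V = 4608.1176 / 379
V = 12.15862164 L, rounded to 4 dp:

12.1586 L


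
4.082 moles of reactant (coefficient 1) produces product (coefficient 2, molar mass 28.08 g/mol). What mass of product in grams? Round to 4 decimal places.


Use the coefficient ratio to convert reactant moles to product moles, then multiply by the product's molar mass.
moles_P = moles_R * (coeff_P / coeff_R) = 4.082 * (2/1) = 8.164
mass_P = moles_P * M_P = 8.164 * 28.08
mass_P = 229.24512 g, rounded to 4 dp:

229.2451 g
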